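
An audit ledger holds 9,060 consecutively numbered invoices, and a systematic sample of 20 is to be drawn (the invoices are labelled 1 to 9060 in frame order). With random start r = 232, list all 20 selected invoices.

k = N/n = 9060/20 = 453
invoice 1: 232
invoice 2: 232 + 453 = 685
invoice 3: 685 + 453 = 1138
invoice 4: 1138 + 453 = 1591
invoice 5: 1591 + 453 = 2044
invoice 6: 2044 + 453 = 2497
invoice 7: 2497 + 453 = 2950
invoice 8: 2950 + 453 = 3403
invoice 9: 3403 + 453 = 3856
invoice 10: 3856 + 453 = 4309
invoice 11: 4309 + 453 = 4762
invoice 12: 4762 + 453 = 5215
invoice 13: 5215 + 453 = 5668
invoice 14: 5668 + 453 = 6121
invoice 15: 6121 + 453 = 6574
invoice 16: 6574 + 453 = 7027
invoice 17: 7027 + 453 = 7480
invoice 18: 7480 + 453 = 7933
invoice 19: 7933 + 453 = 8386
invoice 20: 8386 + 453 = 8839

232, 685, 1138, 1591, 2044, 2497, 2950, 3403, 3856, 4309, 4762, 5215, 5668, 6121, 6574, 7027, 7480, 7933, 8386, 8839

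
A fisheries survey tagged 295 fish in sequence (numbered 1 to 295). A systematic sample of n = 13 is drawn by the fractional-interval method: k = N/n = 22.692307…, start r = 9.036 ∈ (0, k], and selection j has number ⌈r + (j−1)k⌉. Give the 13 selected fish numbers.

10, 32, 55, 78, 100, 123, 146, 168, 191, 214, 236, 259, 282

j=1: r + 0k = 9.036 → ⌈·⌉ = 10
j=2: r + 1k = 31.728307… → ⌈·⌉ = 32
j=3: r + 2k = 54.420615… → ⌈·⌉ = 55
j=4: r + 3k = 77.112923… → ⌈·⌉ = 78
j=5: r + 4k = 99.805230… → ⌈·⌉ = 100
j=6: r + 5k = 122.497538… → ⌈·⌉ = 123
j=7: r + 6k = 145.189846… → ⌈·⌉ = 146
j=8: r + 7k = 167.882153… → ⌈·⌉ = 168
j=9: r + 8k = 190.574461… → ⌈·⌉ = 191
j=10: r + 9k = 213.266769… → ⌈·⌉ = 214
j=11: r + 10k = 235.959076… → ⌈·⌉ = 236
j=12: r + 11k = 258.651384… → ⌈·⌉ = 259
j=13: r + 12k = 281.343692… → ⌈·⌉ = 282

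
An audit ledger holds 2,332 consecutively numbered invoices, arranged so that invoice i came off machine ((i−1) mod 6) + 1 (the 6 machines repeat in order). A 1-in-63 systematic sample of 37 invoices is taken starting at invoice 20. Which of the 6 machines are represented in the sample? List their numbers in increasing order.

2, 5

Consecutive selections differ by k = 63, so their machine numbers differ by 63 mod 6 = 3.
gcd(63, 6) = 3, so the sample visits 6/3 = 2 distinct residues mod 6.
Start 20 is machine 2; the machines hit are 2, 5.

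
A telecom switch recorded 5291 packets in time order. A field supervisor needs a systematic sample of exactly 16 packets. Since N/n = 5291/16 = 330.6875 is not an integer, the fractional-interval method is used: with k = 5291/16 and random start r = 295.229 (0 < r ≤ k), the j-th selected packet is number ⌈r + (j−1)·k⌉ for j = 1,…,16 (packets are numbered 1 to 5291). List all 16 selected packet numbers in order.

j=1: r + 0k = 295.229 → ⌈·⌉ = 296
j=2: r + 1k = 625.9165 → ⌈·⌉ = 626
j=3: r + 2k = 956.604 → ⌈·⌉ = 957
j=4: r + 3k = 1287.2915 → ⌈·⌉ = 1288
j=5: r + 4k = 1617.979 → ⌈·⌉ = 1618
j=6: r + 5k = 1948.6665 → ⌈·⌉ = 1949
j=7: r + 6k = 2279.354 → ⌈·⌉ = 2280
j=8: r + 7k = 2610.0415 → ⌈·⌉ = 2611
j=9: r + 8k = 2940.729 → ⌈·⌉ = 2941
j=10: r + 9k = 3271.4165 → ⌈·⌉ = 3272
j=11: r + 10k = 3602.104 → ⌈·⌉ = 3603
j=12: r + 11k = 3932.7915 → ⌈·⌉ = 3933
j=13: r + 12k = 4263.479 → ⌈·⌉ = 4264
j=14: r + 13k = 4594.1665 → ⌈·⌉ = 4595
j=15: r + 14k = 4924.854 → ⌈·⌉ = 4925
j=16: r + 15k = 5255.5415 → ⌈·⌉ = 5256

296, 626, 957, 1288, 1618, 1949, 2280, 2611, 2941, 3272, 3603, 3933, 4264, 4595, 4925, 5256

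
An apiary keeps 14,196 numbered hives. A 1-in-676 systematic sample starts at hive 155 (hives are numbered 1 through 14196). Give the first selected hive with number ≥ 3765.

k = 676
Steps past start: ⌈(3765 − 155)/676⌉ = ⌈3610/676⌉ = 6
Selected hive: 155 + 6×676 = 4211

4211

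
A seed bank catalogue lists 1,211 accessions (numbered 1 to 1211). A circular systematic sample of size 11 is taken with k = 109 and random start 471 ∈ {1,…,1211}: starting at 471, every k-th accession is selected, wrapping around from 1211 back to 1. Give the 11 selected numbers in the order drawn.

471, 580, 689, 798, 907, 1016, 1125, 23, 132, 241, 350

Selection 1: 471
Selection 2: 471 + 109 = 580
Selection 3: 580 + 109 = 689
Selection 4: 689 + 109 = 798
Selection 5: 798 + 109 = 907
Selection 6: 907 + 109 = 1016
Selection 7: 1016 + 109 = 1125
Selection 8: 1125 + 109 = 1234 → 1234 − 1211 = 23
Selection 9: 23 + 109 = 132
Selection 10: 132 + 109 = 241
Selection 11: 241 + 109 = 350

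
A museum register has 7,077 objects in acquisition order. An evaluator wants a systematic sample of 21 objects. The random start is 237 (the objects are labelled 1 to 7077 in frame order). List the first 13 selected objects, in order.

237, 574, 911, 1248, 1585, 1922, 2259, 2596, 2933, 3270, 3607, 3944, 4281

k = N/n = 7077/21 = 337
object 1: 237
object 2: 237 + 337 = 574
object 3: 574 + 337 = 911
object 4: 911 + 337 = 1248
object 5: 1248 + 337 = 1585
object 6: 1585 + 337 = 1922
object 7: 1922 + 337 = 2259
object 8: 2259 + 337 = 2596
object 9: 2596 + 337 = 2933
object 10: 2933 + 337 = 3270
object 11: 3270 + 337 = 3607
object 12: 3607 + 337 = 3944
object 13: 3944 + 337 = 4281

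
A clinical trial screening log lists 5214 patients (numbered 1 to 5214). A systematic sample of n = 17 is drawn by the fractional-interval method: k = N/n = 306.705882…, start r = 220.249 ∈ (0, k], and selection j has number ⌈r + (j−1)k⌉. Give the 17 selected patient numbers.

221, 527, 834, 1141, 1448, 1754, 2061, 2368, 2674, 2981, 3288, 3595, 3901, 4208, 4515, 4821, 5128

j=1: r + 0k = 220.249 → ⌈·⌉ = 221
j=2: r + 1k = 526.954882… → ⌈·⌉ = 527
j=3: r + 2k = 833.660764… → ⌈·⌉ = 834
j=4: r + 3k = 1140.366647… → ⌈·⌉ = 1141
j=5: r + 4k = 1447.072529… → ⌈·⌉ = 1448
j=6: r + 5k = 1753.778411… → ⌈·⌉ = 1754
j=7: r + 6k = 2060.484294… → ⌈·⌉ = 2061
j=8: r + 7k = 2367.190176… → ⌈·⌉ = 2368
j=9: r + 8k = 2673.896058… → ⌈·⌉ = 2674
j=10: r + 9k = 2980.601941… → ⌈·⌉ = 2981
j=11: r + 10k = 3287.307823… → ⌈·⌉ = 3288
j=12: r + 11k = 3594.013705… → ⌈·⌉ = 3595
j=13: r + 12k = 3900.719588… → ⌈·⌉ = 3901
j=14: r + 13k = 4207.425470… → ⌈·⌉ = 4208
j=15: r + 14k = 4514.131352… → ⌈·⌉ = 4515
j=16: r + 15k = 4820.837235… → ⌈·⌉ = 4821
j=17: r + 16k = 5127.543117… → ⌈·⌉ = 5128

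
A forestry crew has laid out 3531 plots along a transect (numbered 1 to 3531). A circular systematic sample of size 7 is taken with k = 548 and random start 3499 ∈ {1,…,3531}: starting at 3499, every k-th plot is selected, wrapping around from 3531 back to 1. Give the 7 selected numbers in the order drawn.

3499, 516, 1064, 1612, 2160, 2708, 3256

Selection 1: 3499
Selection 2: 3499 + 548 = 4047 → 4047 − 3531 = 516
Selection 3: 516 + 548 = 1064
Selection 4: 1064 + 548 = 1612
Selection 5: 1612 + 548 = 2160
Selection 6: 2160 + 548 = 2708
Selection 7: 2708 + 548 = 3256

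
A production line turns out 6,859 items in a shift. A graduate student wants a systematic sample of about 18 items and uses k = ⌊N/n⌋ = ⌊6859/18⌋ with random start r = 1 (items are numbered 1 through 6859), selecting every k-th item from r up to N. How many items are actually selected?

k = ⌊6859/18⌋ = 381
Achieved size = ⌊(6859 − 1)/381⌋ + 1 = ⌊6858/381⌋ + 1 = 18 + 1 = 19
(last selection: 1 + 18×381 = 6859 ≤ 6859; next would be 7240 > 6859)

19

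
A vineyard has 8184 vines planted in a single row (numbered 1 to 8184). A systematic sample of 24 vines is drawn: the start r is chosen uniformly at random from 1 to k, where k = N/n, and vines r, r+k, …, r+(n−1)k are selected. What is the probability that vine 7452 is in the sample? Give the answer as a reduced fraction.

k = 8184/24 = 341.
Vine 7452 is selected iff r ≡ 7452 (mod 341); exactly one such r in {1,…,341}.
Inclusion probability = 1/341.

1/341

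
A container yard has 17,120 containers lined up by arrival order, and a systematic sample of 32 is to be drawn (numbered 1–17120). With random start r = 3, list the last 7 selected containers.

13378, 13913, 14448, 14983, 15518, 16053, 16588

k = N/n = 17120/32 = 535
26th selection = 3 + 25×535 = 13378
27th: 13378 + 535 = 13913
28th: 13913 + 535 = 14448
29th: 14448 + 535 = 14983
30th: 14983 + 535 = 15518
31st: 15518 + 535 = 16053
32nd: 16053 + 535 = 16588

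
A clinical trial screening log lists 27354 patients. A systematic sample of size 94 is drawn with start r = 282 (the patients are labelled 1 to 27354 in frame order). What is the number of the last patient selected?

27345

k = 27354/94 = 291
94th selection = r + (94−1)·k = 282 + 93×291 = 282 + 27063 = 27345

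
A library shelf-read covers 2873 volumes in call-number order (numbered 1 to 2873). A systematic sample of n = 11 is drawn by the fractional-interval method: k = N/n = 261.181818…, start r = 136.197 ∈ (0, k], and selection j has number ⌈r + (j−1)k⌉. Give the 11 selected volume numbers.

137, 398, 659, 920, 1181, 1443, 1704, 1965, 2226, 2487, 2749

j=1: r + 0k = 136.197 → ⌈·⌉ = 137
j=2: r + 1k = 397.378818… → ⌈·⌉ = 398
j=3: r + 2k = 658.560636… → ⌈·⌉ = 659
j=4: r + 3k = 919.742454… → ⌈·⌉ = 920
j=5: r + 4k = 1180.924272… → ⌈·⌉ = 1181
j=6: r + 5k = 1442.106090… → ⌈·⌉ = 1443
j=7: r + 6k = 1703.287909… → ⌈·⌉ = 1704
j=8: r + 7k = 1964.469727… → ⌈·⌉ = 1965
j=9: r + 8k = 2225.651545… → ⌈·⌉ = 2226
j=10: r + 9k = 2486.833363… → ⌈·⌉ = 2487
j=11: r + 10k = 2748.015181… → ⌈·⌉ = 2749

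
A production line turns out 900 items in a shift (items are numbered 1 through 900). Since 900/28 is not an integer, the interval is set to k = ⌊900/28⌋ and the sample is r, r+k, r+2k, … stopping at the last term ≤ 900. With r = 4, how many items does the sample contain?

29

k = ⌊900/28⌋ = 32
Achieved size = ⌊(900 − 4)/32⌋ + 1 = ⌊896/32⌋ + 1 = 28 + 1 = 29
(last selection: 4 + 28×32 = 900 ≤ 900; next would be 932 > 900)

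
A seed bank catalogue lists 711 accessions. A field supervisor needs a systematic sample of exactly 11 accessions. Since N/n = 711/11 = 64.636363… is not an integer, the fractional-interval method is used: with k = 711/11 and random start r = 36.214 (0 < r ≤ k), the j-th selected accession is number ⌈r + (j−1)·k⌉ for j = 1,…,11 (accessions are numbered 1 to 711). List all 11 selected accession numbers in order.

j=1: r + 0k = 36.214 → ⌈·⌉ = 37
j=2: r + 1k = 100.850363… → ⌈·⌉ = 101
j=3: r + 2k = 165.486727… → ⌈·⌉ = 166
j=4: r + 3k = 230.123090… → ⌈·⌉ = 231
j=5: r + 4k = 294.759454… → ⌈·⌉ = 295
j=6: r + 5k = 359.395818… → ⌈·⌉ = 360
j=7: r + 6k = 424.032181… → ⌈·⌉ = 425
j=8: r + 7k = 488.668545… → ⌈·⌉ = 489
j=9: r + 8k = 553.304909… → ⌈·⌉ = 554
j=10: r + 9k = 617.941272… → ⌈·⌉ = 618
j=11: r + 10k = 682.577636… → ⌈·⌉ = 683

37, 101, 166, 231, 295, 360, 425, 489, 554, 618, 683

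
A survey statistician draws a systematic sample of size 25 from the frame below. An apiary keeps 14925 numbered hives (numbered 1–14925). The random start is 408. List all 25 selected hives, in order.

k = N/n = 14925/25 = 597
hive 1: 408
hive 2: 408 + 597 = 1005
hive 3: 1005 + 597 = 1602
hive 4: 1602 + 597 = 2199
hive 5: 2199 + 597 = 2796
hive 6: 2796 + 597 = 3393
hive 7: 3393 + 597 = 3990
hive 8: 3990 + 597 = 4587
hive 9: 4587 + 597 = 5184
hive 10: 5184 + 597 = 5781
hive 11: 5781 + 597 = 6378
hive 12: 6378 + 597 = 6975
hive 13: 6975 + 597 = 7572
hive 14: 7572 + 597 = 8169
hive 15: 8169 + 597 = 8766
hive 16: 8766 + 597 = 9363
hive 17: 9363 + 597 = 9960
hive 18: 9960 + 597 = 10557
hive 19: 10557 + 597 = 11154
hive 20: 11154 + 597 = 11751
hive 21: 11751 + 597 = 12348
hive 22: 12348 + 597 = 12945
hive 23: 12945 + 597 = 13542
hive 24: 13542 + 597 = 14139
hive 25: 14139 + 597 = 14736

408, 1005, 1602, 2199, 2796, 3393, 3990, 4587, 5184, 5781, 6378, 6975, 7572, 8169, 8766, 9363, 9960, 10557, 11154, 11751, 12348, 12945, 13542, 14139, 14736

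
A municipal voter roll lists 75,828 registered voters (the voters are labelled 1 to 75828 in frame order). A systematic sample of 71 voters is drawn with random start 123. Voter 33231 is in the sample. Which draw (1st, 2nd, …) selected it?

k = 75828/71 = 1068
position = (33231 − 123)/1068 + 1 = 33108/1068 + 1 = 31 + 1 = 32

32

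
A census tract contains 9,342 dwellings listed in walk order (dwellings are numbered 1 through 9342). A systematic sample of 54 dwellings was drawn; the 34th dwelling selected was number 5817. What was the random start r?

k = 9342/54 = 173
r = 5817 − (34−1)×173 = 5817 − 5709 = 108

108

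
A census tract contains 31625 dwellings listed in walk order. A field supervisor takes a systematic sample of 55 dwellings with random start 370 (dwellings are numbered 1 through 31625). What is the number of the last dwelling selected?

k = 31625/55 = 575
55th selection = r + (55−1)·k = 370 + 54×575 = 370 + 31050 = 31420

31420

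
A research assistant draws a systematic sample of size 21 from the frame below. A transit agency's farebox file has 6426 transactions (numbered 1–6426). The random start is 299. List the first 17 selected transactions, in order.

k = N/n = 6426/21 = 306
transaction 1: 299
transaction 2: 299 + 306 = 605
transaction 3: 605 + 306 = 911
transaction 4: 911 + 306 = 1217
transaction 5: 1217 + 306 = 1523
transaction 6: 1523 + 306 = 1829
transaction 7: 1829 + 306 = 2135
transaction 8: 2135 + 306 = 2441
transaction 9: 2441 + 306 = 2747
transaction 10: 2747 + 306 = 3053
transaction 11: 3053 + 306 = 3359
transaction 12: 3359 + 306 = 3665
transaction 13: 3665 + 306 = 3971
transaction 14: 3971 + 306 = 4277
transaction 15: 4277 + 306 = 4583
transaction 16: 4583 + 306 = 4889
transaction 17: 4889 + 306 = 5195

299, 605, 911, 1217, 1523, 1829, 2135, 2441, 2747, 3053, 3359, 3665, 3971, 4277, 4583, 4889, 5195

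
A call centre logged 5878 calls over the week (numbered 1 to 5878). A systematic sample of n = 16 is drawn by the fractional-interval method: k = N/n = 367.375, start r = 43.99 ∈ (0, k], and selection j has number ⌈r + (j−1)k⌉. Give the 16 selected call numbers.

44, 412, 779, 1147, 1514, 1881, 2249, 2616, 2983, 3351, 3718, 4086, 4453, 4820, 5188, 5555

j=1: r + 0k = 43.99 → ⌈·⌉ = 44
j=2: r + 1k = 411.365 → ⌈·⌉ = 412
j=3: r + 2k = 778.74 → ⌈·⌉ = 779
j=4: r + 3k = 1146.115 → ⌈·⌉ = 1147
j=5: r + 4k = 1513.49 → ⌈·⌉ = 1514
j=6: r + 5k = 1880.865 → ⌈·⌉ = 1881
j=7: r + 6k = 2248.24 → ⌈·⌉ = 2249
j=8: r + 7k = 2615.615 → ⌈·⌉ = 2616
j=9: r + 8k = 2982.99 → ⌈·⌉ = 2983
j=10: r + 9k = 3350.365 → ⌈·⌉ = 3351
j=11: r + 10k = 3717.74 → ⌈·⌉ = 3718
j=12: r + 11k = 4085.115 → ⌈·⌉ = 4086
j=13: r + 12k = 4452.49 → ⌈·⌉ = 4453
j=14: r + 13k = 4819.865 → ⌈·⌉ = 4820
j=15: r + 14k = 5187.24 → ⌈·⌉ = 5188
j=16: r + 15k = 5554.615 → ⌈·⌉ = 5555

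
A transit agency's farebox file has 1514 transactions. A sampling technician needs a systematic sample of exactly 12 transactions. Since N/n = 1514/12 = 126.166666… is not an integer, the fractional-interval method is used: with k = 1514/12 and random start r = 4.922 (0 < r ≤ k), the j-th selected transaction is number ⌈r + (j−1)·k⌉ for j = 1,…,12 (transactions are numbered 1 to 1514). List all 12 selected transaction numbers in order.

j=1: r + 0k = 4.922 → ⌈·⌉ = 5
j=2: r + 1k = 131.088666… → ⌈·⌉ = 132
j=3: r + 2k = 257.255333… → ⌈·⌉ = 258
j=4: r + 3k = 383.422 → ⌈·⌉ = 384
j=5: r + 4k = 509.588666… → ⌈·⌉ = 510
j=6: r + 5k = 635.755333… → ⌈·⌉ = 636
j=7: r + 6k = 761.922 → ⌈·⌉ = 762
j=8: r + 7k = 888.088666… → ⌈·⌉ = 889
j=9: r + 8k = 1014.255333… → ⌈·⌉ = 1015
j=10: r + 9k = 1140.422 → ⌈·⌉ = 1141
j=11: r + 10k = 1266.588666… → ⌈·⌉ = 1267
j=12: r + 11k = 1392.755333… → ⌈·⌉ = 1393

5, 132, 258, 384, 510, 636, 762, 889, 1015, 1141, 1267, 1393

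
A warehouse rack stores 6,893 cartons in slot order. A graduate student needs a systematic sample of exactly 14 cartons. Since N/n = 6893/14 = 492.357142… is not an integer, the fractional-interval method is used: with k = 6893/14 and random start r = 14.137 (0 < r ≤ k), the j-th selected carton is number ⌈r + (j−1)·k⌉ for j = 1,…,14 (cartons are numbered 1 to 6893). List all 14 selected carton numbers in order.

j=1: r + 0k = 14.137 → ⌈·⌉ = 15
j=2: r + 1k = 506.494142… → ⌈·⌉ = 507
j=3: r + 2k = 998.851285… → ⌈·⌉ = 999
j=4: r + 3k = 1491.208428… → ⌈·⌉ = 1492
j=5: r + 4k = 1983.565571… → ⌈·⌉ = 1984
j=6: r + 5k = 2475.922714… → ⌈·⌉ = 2476
j=7: r + 6k = 2968.279857… → ⌈·⌉ = 2969
j=8: r + 7k = 3460.637 → ⌈·⌉ = 3461
j=9: r + 8k = 3952.994142… → ⌈·⌉ = 3953
j=10: r + 9k = 4445.351285… → ⌈·⌉ = 4446
j=11: r + 10k = 4937.708428… → ⌈·⌉ = 4938
j=12: r + 11k = 5430.065571… → ⌈·⌉ = 5431
j=13: r + 12k = 5922.422714… → ⌈·⌉ = 5923
j=14: r + 13k = 6414.779857… → ⌈·⌉ = 6415

15, 507, 999, 1492, 1984, 2476, 2969, 3461, 3953, 4446, 4938, 5431, 5923, 6415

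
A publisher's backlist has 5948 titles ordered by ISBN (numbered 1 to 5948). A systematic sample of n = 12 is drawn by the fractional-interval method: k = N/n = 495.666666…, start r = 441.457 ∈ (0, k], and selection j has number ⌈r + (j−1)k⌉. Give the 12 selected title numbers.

442, 938, 1433, 1929, 2425, 2920, 3416, 3912, 4407, 4903, 5399, 5894

j=1: r + 0k = 441.457 → ⌈·⌉ = 442
j=2: r + 1k = 937.123666… → ⌈·⌉ = 938
j=3: r + 2k = 1432.790333… → ⌈·⌉ = 1433
j=4: r + 3k = 1928.457 → ⌈·⌉ = 1929
j=5: r + 4k = 2424.123666… → ⌈·⌉ = 2425
j=6: r + 5k = 2919.790333… → ⌈·⌉ = 2920
j=7: r + 6k = 3415.457 → ⌈·⌉ = 3416
j=8: r + 7k = 3911.123666… → ⌈·⌉ = 3912
j=9: r + 8k = 4406.790333… → ⌈·⌉ = 4407
j=10: r + 9k = 4902.457 → ⌈·⌉ = 4903
j=11: r + 10k = 5398.123666… → ⌈·⌉ = 5399
j=12: r + 11k = 5893.790333… → ⌈·⌉ = 5894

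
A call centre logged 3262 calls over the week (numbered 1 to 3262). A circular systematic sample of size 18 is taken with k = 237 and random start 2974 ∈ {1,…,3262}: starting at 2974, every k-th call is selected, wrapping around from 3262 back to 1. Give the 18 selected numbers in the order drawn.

2974, 3211, 186, 423, 660, 897, 1134, 1371, 1608, 1845, 2082, 2319, 2556, 2793, 3030, 5, 242, 479

Selection 1: 2974
Selection 2: 2974 + 237 = 3211
Selection 3: 3211 + 237 = 3448 → 3448 − 3262 = 186
Selection 4: 186 + 237 = 423
Selection 5: 423 + 237 = 660
Selection 6: 660 + 237 = 897
Selection 7: 897 + 237 = 1134
Selection 8: 1134 + 237 = 1371
Selection 9: 1371 + 237 = 1608
Selection 10: 1608 + 237 = 1845
Selection 11: 1845 + 237 = 2082
Selection 12: 2082 + 237 = 2319
Selection 13: 2319 + 237 = 2556
Selection 14: 2556 + 237 = 2793
Selection 15: 2793 + 237 = 3030
Selection 16: 3030 + 237 = 3267 → 3267 − 3262 = 5
Selection 17: 5 + 237 = 242
Selection 18: 242 + 237 = 479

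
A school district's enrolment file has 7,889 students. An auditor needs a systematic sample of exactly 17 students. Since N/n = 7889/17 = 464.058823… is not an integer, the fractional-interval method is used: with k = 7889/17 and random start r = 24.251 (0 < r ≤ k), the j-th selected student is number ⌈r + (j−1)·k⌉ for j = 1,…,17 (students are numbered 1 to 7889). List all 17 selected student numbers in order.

j=1: r + 0k = 24.251 → ⌈·⌉ = 25
j=2: r + 1k = 488.309823… → ⌈·⌉ = 489
j=3: r + 2k = 952.368647… → ⌈·⌉ = 953
j=4: r + 3k = 1416.427470… → ⌈·⌉ = 1417
j=5: r + 4k = 1880.486294… → ⌈·⌉ = 1881
j=6: r + 5k = 2344.545117… → ⌈·⌉ = 2345
j=7: r + 6k = 2808.603941… → ⌈·⌉ = 2809
j=8: r + 7k = 3272.662764… → ⌈·⌉ = 3273
j=9: r + 8k = 3736.721588… → ⌈·⌉ = 3737
j=10: r + 9k = 4200.780411… → ⌈·⌉ = 4201
j=11: r + 10k = 4664.839235… → ⌈·⌉ = 4665
j=12: r + 11k = 5128.898058… → ⌈·⌉ = 5129
j=13: r + 12k = 5592.956882… → ⌈·⌉ = 5593
j=14: r + 13k = 6057.015705… → ⌈·⌉ = 6058
j=15: r + 14k = 6521.074529… → ⌈·⌉ = 6522
j=16: r + 15k = 6985.133352… → ⌈·⌉ = 6986
j=17: r + 16k = 7449.192176… → ⌈·⌉ = 7450

25, 489, 953, 1417, 1881, 2345, 2809, 3273, 3737, 4201, 4665, 5129, 5593, 6058, 6522, 6986, 7450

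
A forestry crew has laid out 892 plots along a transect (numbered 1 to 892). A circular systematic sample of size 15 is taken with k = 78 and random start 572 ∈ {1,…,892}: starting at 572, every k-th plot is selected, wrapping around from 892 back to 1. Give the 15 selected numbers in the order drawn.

Selection 1: 572
Selection 2: 572 + 78 = 650
Selection 3: 650 + 78 = 728
Selection 4: 728 + 78 = 806
Selection 5: 806 + 78 = 884
Selection 6: 884 + 78 = 962 → 962 − 892 = 70
Selection 7: 70 + 78 = 148
Selection 8: 148 + 78 = 226
Selection 9: 226 + 78 = 304
Selection 10: 304 + 78 = 382
Selection 11: 382 + 78 = 460
Selection 12: 460 + 78 = 538
Selection 13: 538 + 78 = 616
Selection 14: 616 + 78 = 694
Selection 15: 694 + 78 = 772

572, 650, 728, 806, 884, 70, 148, 226, 304, 382, 460, 538, 616, 694, 772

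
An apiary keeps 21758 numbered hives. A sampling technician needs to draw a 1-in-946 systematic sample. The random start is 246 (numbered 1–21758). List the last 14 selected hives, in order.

10th selection = 246 + 9×946 = 8760
11th: 8760 + 946 = 9706
12th: 9706 + 946 = 10652
13th: 10652 + 946 = 11598
14th: 11598 + 946 = 12544
15th: 12544 + 946 = 13490
16th: 13490 + 946 = 14436
17th: 14436 + 946 = 15382
18th: 15382 + 946 = 16328
19th: 16328 + 946 = 17274
20th: 17274 + 946 = 18220
21st: 18220 + 946 = 19166
22nd: 19166 + 946 = 20112
23rd: 20112 + 946 = 21058

8760, 9706, 10652, 11598, 12544, 13490, 14436, 15382, 16328, 17274, 18220, 19166, 20112, 21058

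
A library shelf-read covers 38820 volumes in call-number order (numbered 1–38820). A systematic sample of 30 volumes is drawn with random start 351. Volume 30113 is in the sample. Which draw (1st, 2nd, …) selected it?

24

k = 38820/30 = 1294
position = (30113 − 351)/1294 + 1 = 29762/1294 + 1 = 23 + 1 = 24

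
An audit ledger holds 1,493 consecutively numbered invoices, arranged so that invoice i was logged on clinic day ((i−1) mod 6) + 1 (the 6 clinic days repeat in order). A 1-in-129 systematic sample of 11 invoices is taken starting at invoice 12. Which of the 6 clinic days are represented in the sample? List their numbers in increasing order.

3, 6

Consecutive selections differ by k = 129, so their clinic day numbers differ by 129 mod 6 = 3.
gcd(129, 6) = 3, so the sample visits 6/3 = 2 distinct residues mod 6.
Start 12 is clinic day 6; the clinic days hit are 3, 6.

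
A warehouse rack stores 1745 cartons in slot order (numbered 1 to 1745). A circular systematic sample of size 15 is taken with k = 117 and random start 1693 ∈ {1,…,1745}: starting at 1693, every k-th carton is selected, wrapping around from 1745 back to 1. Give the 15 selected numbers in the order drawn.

Selection 1: 1693
Selection 2: 1693 + 117 = 1810 → 1810 − 1745 = 65
Selection 3: 65 + 117 = 182
Selection 4: 182 + 117 = 299
Selection 5: 299 + 117 = 416
Selection 6: 416 + 117 = 533
Selection 7: 533 + 117 = 650
Selection 8: 650 + 117 = 767
Selection 9: 767 + 117 = 884
Selection 10: 884 + 117 = 1001
Selection 11: 1001 + 117 = 1118
Selection 12: 1118 + 117 = 1235
Selection 13: 1235 + 117 = 1352
Selection 14: 1352 + 117 = 1469
Selection 15: 1469 + 117 = 1586

1693, 65, 182, 299, 416, 533, 650, 767, 884, 1001, 1118, 1235, 1352, 1469, 1586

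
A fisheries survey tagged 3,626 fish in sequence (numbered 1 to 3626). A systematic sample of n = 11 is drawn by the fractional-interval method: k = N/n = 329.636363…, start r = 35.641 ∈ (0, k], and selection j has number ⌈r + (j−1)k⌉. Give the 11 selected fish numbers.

36, 366, 695, 1025, 1355, 1684, 2014, 2344, 2673, 3003, 3333

j=1: r + 0k = 35.641 → ⌈·⌉ = 36
j=2: r + 1k = 365.277363… → ⌈·⌉ = 366
j=3: r + 2k = 694.913727… → ⌈·⌉ = 695
j=4: r + 3k = 1024.550090… → ⌈·⌉ = 1025
j=5: r + 4k = 1354.186454… → ⌈·⌉ = 1355
j=6: r + 5k = 1683.822818… → ⌈·⌉ = 1684
j=7: r + 6k = 2013.459181… → ⌈·⌉ = 2014
j=8: r + 7k = 2343.095545… → ⌈·⌉ = 2344
j=9: r + 8k = 2672.731909… → ⌈·⌉ = 2673
j=10: r + 9k = 3002.368272… → ⌈·⌉ = 3003
j=11: r + 10k = 3332.004636… → ⌈·⌉ = 3333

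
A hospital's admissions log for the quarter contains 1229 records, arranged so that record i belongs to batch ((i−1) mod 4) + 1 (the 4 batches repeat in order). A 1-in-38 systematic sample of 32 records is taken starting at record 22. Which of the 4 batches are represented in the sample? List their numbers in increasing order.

2, 4

Consecutive selections differ by k = 38, so their batch numbers differ by 38 mod 4 = 2.
gcd(38, 4) = 2, so the sample visits 4/2 = 2 distinct residues mod 4.
Start 22 is batch 2; the batches hit are 2, 4.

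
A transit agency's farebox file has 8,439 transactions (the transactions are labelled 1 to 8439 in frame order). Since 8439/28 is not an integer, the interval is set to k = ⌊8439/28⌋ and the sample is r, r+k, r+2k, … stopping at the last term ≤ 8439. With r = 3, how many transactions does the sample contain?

k = ⌊8439/28⌋ = 301
Achieved size = ⌊(8439 − 3)/301⌋ + 1 = ⌊8436/301⌋ + 1 = 28 + 1 = 29
(last selection: 3 + 28×301 = 8431 ≤ 8439; next would be 8732 > 8439)

29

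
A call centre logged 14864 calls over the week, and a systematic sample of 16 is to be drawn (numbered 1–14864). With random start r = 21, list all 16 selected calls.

k = N/n = 14864/16 = 929
call 1: 21
call 2: 21 + 929 = 950
call 3: 950 + 929 = 1879
call 4: 1879 + 929 = 2808
call 5: 2808 + 929 = 3737
call 6: 3737 + 929 = 4666
call 7: 4666 + 929 = 5595
call 8: 5595 + 929 = 6524
call 9: 6524 + 929 = 7453
call 10: 7453 + 929 = 8382
call 11: 8382 + 929 = 9311
call 12: 9311 + 929 = 10240
call 13: 10240 + 929 = 11169
call 14: 11169 + 929 = 12098
call 15: 12098 + 929 = 13027
call 16: 13027 + 929 = 13956

21, 950, 1879, 2808, 3737, 4666, 5595, 6524, 7453, 8382, 9311, 10240, 11169, 12098, 13027, 13956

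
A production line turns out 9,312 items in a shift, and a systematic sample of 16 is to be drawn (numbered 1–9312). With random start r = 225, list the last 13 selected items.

k = N/n = 9312/16 = 582
4th selection = 225 + 3×582 = 1971
5th: 1971 + 582 = 2553
6th: 2553 + 582 = 3135
7th: 3135 + 582 = 3717
8th: 3717 + 582 = 4299
9th: 4299 + 582 = 4881
10th: 4881 + 582 = 5463
11th: 5463 + 582 = 6045
12th: 6045 + 582 = 6627
13th: 6627 + 582 = 7209
14th: 7209 + 582 = 7791
15th: 7791 + 582 = 8373
16th: 8373 + 582 = 8955

1971, 2553, 3135, 3717, 4299, 4881, 5463, 6045, 6627, 7209, 7791, 8373, 8955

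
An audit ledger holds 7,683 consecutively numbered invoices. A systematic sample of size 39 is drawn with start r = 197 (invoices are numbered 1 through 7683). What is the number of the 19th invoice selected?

k = 7683/39 = 197
19th selection = r + (19−1)·k = 197 + 18×197 = 197 + 3546 = 3743

3743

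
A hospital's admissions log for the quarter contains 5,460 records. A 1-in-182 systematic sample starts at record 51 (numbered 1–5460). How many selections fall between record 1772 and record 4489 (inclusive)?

15

k = 182
First selection ≥ 1772: 51 + ⌈(1772−51)/182⌉·182 = 51 + 10×182 = 1871
Last selection ≤ 4489: 51 + ⌊(4489−51)/182⌋·182 = 51 + 24×182 = 4419
Count = 24 − 10 + 1 = 15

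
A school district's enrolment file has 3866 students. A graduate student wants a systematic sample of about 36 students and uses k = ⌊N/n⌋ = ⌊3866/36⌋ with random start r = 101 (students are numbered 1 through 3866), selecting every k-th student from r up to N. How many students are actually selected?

k = ⌊3866/36⌋ = 107
Achieved size = ⌊(3866 − 101)/107⌋ + 1 = ⌊3765/107⌋ + 1 = 35 + 1 = 36
(last selection: 101 + 35×107 = 3846 ≤ 3866; next would be 3953 > 3866)

36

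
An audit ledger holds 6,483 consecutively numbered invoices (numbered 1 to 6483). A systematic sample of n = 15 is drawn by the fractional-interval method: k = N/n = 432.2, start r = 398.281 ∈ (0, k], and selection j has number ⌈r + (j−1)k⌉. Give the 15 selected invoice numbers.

j=1: r + 0k = 398.281 → ⌈·⌉ = 399
j=2: r + 1k = 830.481 → ⌈·⌉ = 831
j=3: r + 2k = 1262.681 → ⌈·⌉ = 1263
j=4: r + 3k = 1694.881 → ⌈·⌉ = 1695
j=5: r + 4k = 2127.081 → ⌈·⌉ = 2128
j=6: r + 5k = 2559.281 → ⌈·⌉ = 2560
j=7: r + 6k = 2991.481 → ⌈·⌉ = 2992
j=8: r + 7k = 3423.681 → ⌈·⌉ = 3424
j=9: r + 8k = 3855.881 → ⌈·⌉ = 3856
j=10: r + 9k = 4288.081 → ⌈·⌉ = 4289
j=11: r + 10k = 4720.281 → ⌈·⌉ = 4721
j=12: r + 11k = 5152.481 → ⌈·⌉ = 5153
j=13: r + 12k = 5584.681 → ⌈·⌉ = 5585
j=14: r + 13k = 6016.881 → ⌈·⌉ = 6017
j=15: r + 14k = 6449.081 → ⌈·⌉ = 6450

399, 831, 1263, 1695, 2128, 2560, 2992, 3424, 3856, 4289, 4721, 5153, 5585, 6017, 6450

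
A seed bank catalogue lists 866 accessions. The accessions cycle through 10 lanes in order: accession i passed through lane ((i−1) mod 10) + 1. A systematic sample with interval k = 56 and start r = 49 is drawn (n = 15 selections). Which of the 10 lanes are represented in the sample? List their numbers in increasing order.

1, 3, 5, 7, 9

Consecutive selections differ by k = 56, so their lane numbers differ by 56 mod 10 = 6.
gcd(56, 10) = 2, so the sample visits 10/2 = 5 distinct residues mod 10.
Start 49 is lane 9; the lanes hit are 1, 3, 5, 7, 9.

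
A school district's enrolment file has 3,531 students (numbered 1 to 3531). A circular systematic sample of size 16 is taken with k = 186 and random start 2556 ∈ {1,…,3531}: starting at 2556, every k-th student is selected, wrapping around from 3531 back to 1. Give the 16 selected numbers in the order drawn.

2556, 2742, 2928, 3114, 3300, 3486, 141, 327, 513, 699, 885, 1071, 1257, 1443, 1629, 1815

Selection 1: 2556
Selection 2: 2556 + 186 = 2742
Selection 3: 2742 + 186 = 2928
Selection 4: 2928 + 186 = 3114
Selection 5: 3114 + 186 = 3300
Selection 6: 3300 + 186 = 3486
Selection 7: 3486 + 186 = 3672 → 3672 − 3531 = 141
Selection 8: 141 + 186 = 327
Selection 9: 327 + 186 = 513
Selection 10: 513 + 186 = 699
Selection 11: 699 + 186 = 885
Selection 12: 885 + 186 = 1071
Selection 13: 1071 + 186 = 1257
Selection 14: 1257 + 186 = 1443
Selection 15: 1443 + 186 = 1629
Selection 16: 1629 + 186 = 1815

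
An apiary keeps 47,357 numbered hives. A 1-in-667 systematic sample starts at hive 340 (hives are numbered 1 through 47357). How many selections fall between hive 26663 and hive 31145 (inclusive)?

k = 667
First selection ≥ 26663: 340 + ⌈(26663−340)/667⌉·667 = 340 + 40×667 = 27020
Last selection ≤ 31145: 340 + ⌊(31145−340)/667⌋·667 = 340 + 46×667 = 31022
Count = 46 − 40 + 1 = 7

7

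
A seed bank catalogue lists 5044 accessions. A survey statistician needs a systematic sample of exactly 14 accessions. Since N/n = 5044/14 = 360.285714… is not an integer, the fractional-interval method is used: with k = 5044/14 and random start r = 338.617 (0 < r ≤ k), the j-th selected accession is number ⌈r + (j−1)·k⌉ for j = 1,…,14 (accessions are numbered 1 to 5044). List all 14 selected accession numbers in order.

j=1: r + 0k = 338.617 → ⌈·⌉ = 339
j=2: r + 1k = 698.902714… → ⌈·⌉ = 699
j=3: r + 2k = 1059.188428… → ⌈·⌉ = 1060
j=4: r + 3k = 1419.474142… → ⌈·⌉ = 1420
j=5: r + 4k = 1779.759857… → ⌈·⌉ = 1780
j=6: r + 5k = 2140.045571… → ⌈·⌉ = 2141
j=7: r + 6k = 2500.331285… → ⌈·⌉ = 2501
j=8: r + 7k = 2860.617 → ⌈·⌉ = 2861
j=9: r + 8k = 3220.902714… → ⌈·⌉ = 3221
j=10: r + 9k = 3581.188428… → ⌈·⌉ = 3582
j=11: r + 10k = 3941.474142… → ⌈·⌉ = 3942
j=12: r + 11k = 4301.759857… → ⌈·⌉ = 4302
j=13: r + 12k = 4662.045571… → ⌈·⌉ = 4663
j=14: r + 13k = 5022.331285… → ⌈·⌉ = 5023

339, 699, 1060, 1420, 1780, 2141, 2501, 2861, 3221, 3582, 3942, 4302, 4663, 5023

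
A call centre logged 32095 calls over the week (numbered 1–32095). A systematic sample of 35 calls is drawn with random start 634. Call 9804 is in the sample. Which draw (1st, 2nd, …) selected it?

k = 32095/35 = 917
position = (9804 − 634)/917 + 1 = 9170/917 + 1 = 10 + 1 = 11

11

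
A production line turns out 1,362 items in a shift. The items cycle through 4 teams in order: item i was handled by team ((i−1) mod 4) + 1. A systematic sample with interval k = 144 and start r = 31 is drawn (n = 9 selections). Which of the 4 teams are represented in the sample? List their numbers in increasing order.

Consecutive selections differ by k = 144, so their team numbers differ by 144 mod 4 = 0.
gcd(144, 4) = 4, so the sample visits 4/4 = 1 distinct residues mod 4.
Start 31 is team 3; the teams hit are 3.

3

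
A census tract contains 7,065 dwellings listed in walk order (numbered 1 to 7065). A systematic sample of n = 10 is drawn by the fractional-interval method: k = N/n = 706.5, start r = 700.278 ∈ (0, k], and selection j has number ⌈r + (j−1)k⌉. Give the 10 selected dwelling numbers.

j=1: r + 0k = 700.278 → ⌈·⌉ = 701
j=2: r + 1k = 1406.778 → ⌈·⌉ = 1407
j=3: r + 2k = 2113.278 → ⌈·⌉ = 2114
j=4: r + 3k = 2819.778 → ⌈·⌉ = 2820
j=5: r + 4k = 3526.278 → ⌈·⌉ = 3527
j=6: r + 5k = 4232.778 → ⌈·⌉ = 4233
j=7: r + 6k = 4939.278 → ⌈·⌉ = 4940
j=8: r + 7k = 5645.778 → ⌈·⌉ = 5646
j=9: r + 8k = 6352.278 → ⌈·⌉ = 6353
j=10: r + 9k = 7058.778 → ⌈·⌉ = 7059

701, 1407, 2114, 2820, 3527, 4233, 4940, 5646, 6353, 7059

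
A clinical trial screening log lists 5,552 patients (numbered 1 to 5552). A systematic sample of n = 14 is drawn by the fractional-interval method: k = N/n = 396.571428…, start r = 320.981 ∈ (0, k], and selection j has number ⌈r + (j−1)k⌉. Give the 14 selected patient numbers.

j=1: r + 0k = 320.981 → ⌈·⌉ = 321
j=2: r + 1k = 717.552428… → ⌈·⌉ = 718
j=3: r + 2k = 1114.123857… → ⌈·⌉ = 1115
j=4: r + 3k = 1510.695285… → ⌈·⌉ = 1511
j=5: r + 4k = 1907.266714… → ⌈·⌉ = 1908
j=6: r + 5k = 2303.838142… → ⌈·⌉ = 2304
j=7: r + 6k = 2700.409571… → ⌈·⌉ = 2701
j=8: r + 7k = 3096.981 → ⌈·⌉ = 3097
j=9: r + 8k = 3493.552428… → ⌈·⌉ = 3494
j=10: r + 9k = 3890.123857… → ⌈·⌉ = 3891
j=11: r + 10k = 4286.695285… → ⌈·⌉ = 4287
j=12: r + 11k = 4683.266714… → ⌈·⌉ = 4684
j=13: r + 12k = 5079.838142… → ⌈·⌉ = 5080
j=14: r + 13k = 5476.409571… → ⌈·⌉ = 5477

321, 718, 1115, 1511, 1908, 2304, 2701, 3097, 3494, 3891, 4287, 4684, 5080, 5477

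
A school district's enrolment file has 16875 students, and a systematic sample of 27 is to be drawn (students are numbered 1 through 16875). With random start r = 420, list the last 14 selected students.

k = N/n = 16875/27 = 625
14th selection = 420 + 13×625 = 8545
15th: 8545 + 625 = 9170
16th: 9170 + 625 = 9795
17th: 9795 + 625 = 10420
18th: 10420 + 625 = 11045
19th: 11045 + 625 = 11670
20th: 11670 + 625 = 12295
21st: 12295 + 625 = 12920
22nd: 12920 + 625 = 13545
23rd: 13545 + 625 = 14170
24th: 14170 + 625 = 14795
25th: 14795 + 625 = 15420
26th: 15420 + 625 = 16045
27th: 16045 + 625 = 16670

8545, 9170, 9795, 10420, 11045, 11670, 12295, 12920, 13545, 14170, 14795, 15420, 16045, 16670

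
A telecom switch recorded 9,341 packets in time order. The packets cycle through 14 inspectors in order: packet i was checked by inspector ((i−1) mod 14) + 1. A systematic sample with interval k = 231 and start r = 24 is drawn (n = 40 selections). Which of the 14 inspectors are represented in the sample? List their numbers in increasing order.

Consecutive selections differ by k = 231, so their inspector numbers differ by 231 mod 14 = 7.
gcd(231, 14) = 7, so the sample visits 14/7 = 2 distinct residues mod 14.
Start 24 is inspector 10; the inspectors hit are 3, 10.

3, 10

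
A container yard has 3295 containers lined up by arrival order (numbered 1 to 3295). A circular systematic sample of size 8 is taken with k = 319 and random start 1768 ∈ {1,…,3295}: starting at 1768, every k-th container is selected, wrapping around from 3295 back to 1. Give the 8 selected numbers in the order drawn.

Selection 1: 1768
Selection 2: 1768 + 319 = 2087
Selection 3: 2087 + 319 = 2406
Selection 4: 2406 + 319 = 2725
Selection 5: 2725 + 319 = 3044
Selection 6: 3044 + 319 = 3363 → 3363 − 3295 = 68
Selection 7: 68 + 319 = 387
Selection 8: 387 + 319 = 706

1768, 2087, 2406, 2725, 3044, 68, 387, 706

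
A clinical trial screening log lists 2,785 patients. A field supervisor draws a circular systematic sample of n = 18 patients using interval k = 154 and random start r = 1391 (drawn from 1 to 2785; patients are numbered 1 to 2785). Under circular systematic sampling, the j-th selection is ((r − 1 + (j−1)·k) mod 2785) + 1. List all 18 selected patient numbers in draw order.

Selection 1: 1391
Selection 2: 1391 + 154 = 1545
Selection 3: 1545 + 154 = 1699
Selection 4: 1699 + 154 = 1853
Selection 5: 1853 + 154 = 2007
Selection 6: 2007 + 154 = 2161
Selection 7: 2161 + 154 = 2315
Selection 8: 2315 + 154 = 2469
Selection 9: 2469 + 154 = 2623
Selection 10: 2623 + 154 = 2777
Selection 11: 2777 + 154 = 2931 → 2931 − 2785 = 146
Selection 12: 146 + 154 = 300
Selection 13: 300 + 154 = 454
Selection 14: 454 + 154 = 608
Selection 15: 608 + 154 = 762
Selection 16: 762 + 154 = 916
Selection 17: 916 + 154 = 1070
Selection 18: 1070 + 154 = 1224

1391, 1545, 1699, 1853, 2007, 2161, 2315, 2469, 2623, 2777, 146, 300, 454, 608, 762, 916, 1070, 1224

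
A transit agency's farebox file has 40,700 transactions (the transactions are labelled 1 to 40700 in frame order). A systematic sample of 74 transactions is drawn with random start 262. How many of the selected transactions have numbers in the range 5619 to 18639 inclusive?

24

k = 40700/74 = 550
First selection ≥ 5619: 262 + ⌈(5619−262)/550⌉·550 = 262 + 10×550 = 5762
Last selection ≤ 18639: 262 + ⌊(18639−262)/550⌋·550 = 262 + 33×550 = 18412
Count = 33 − 10 + 1 = 24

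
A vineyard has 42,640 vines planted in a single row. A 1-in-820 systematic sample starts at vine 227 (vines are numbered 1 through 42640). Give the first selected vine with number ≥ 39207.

39587

k = 820
Steps past start: ⌈(39207 − 227)/820⌉ = ⌈38980/820⌉ = 48
Selected vine: 227 + 48×820 = 39587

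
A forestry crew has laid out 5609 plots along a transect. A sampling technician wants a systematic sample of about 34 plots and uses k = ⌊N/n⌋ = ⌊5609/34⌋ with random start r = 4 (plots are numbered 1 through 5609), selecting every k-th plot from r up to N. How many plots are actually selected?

35

k = ⌊5609/34⌋ = 164
Achieved size = ⌊(5609 − 4)/164⌋ + 1 = ⌊5605/164⌋ + 1 = 34 + 1 = 35
(last selection: 4 + 34×164 = 5580 ≤ 5609; next would be 5744 > 5609)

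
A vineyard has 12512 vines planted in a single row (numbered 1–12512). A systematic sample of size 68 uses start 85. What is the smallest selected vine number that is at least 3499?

3581

k = 12512/68 = 184
Steps past start: ⌈(3499 − 85)/184⌉ = ⌈3414/184⌉ = 19
Selected vine: 85 + 19×184 = 3581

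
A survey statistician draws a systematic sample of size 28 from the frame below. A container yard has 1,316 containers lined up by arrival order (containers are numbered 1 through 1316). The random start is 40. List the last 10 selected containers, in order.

k = N/n = 1316/28 = 47
19th selection = 40 + 18×47 = 886
20th: 886 + 47 = 933
21st: 933 + 47 = 980
22nd: 980 + 47 = 1027
23rd: 1027 + 47 = 1074
24th: 1074 + 47 = 1121
25th: 1121 + 47 = 1168
26th: 1168 + 47 = 1215
27th: 1215 + 47 = 1262
28th: 1262 + 47 = 1309

886, 933, 980, 1027, 1074, 1121, 1168, 1215, 1262, 1309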